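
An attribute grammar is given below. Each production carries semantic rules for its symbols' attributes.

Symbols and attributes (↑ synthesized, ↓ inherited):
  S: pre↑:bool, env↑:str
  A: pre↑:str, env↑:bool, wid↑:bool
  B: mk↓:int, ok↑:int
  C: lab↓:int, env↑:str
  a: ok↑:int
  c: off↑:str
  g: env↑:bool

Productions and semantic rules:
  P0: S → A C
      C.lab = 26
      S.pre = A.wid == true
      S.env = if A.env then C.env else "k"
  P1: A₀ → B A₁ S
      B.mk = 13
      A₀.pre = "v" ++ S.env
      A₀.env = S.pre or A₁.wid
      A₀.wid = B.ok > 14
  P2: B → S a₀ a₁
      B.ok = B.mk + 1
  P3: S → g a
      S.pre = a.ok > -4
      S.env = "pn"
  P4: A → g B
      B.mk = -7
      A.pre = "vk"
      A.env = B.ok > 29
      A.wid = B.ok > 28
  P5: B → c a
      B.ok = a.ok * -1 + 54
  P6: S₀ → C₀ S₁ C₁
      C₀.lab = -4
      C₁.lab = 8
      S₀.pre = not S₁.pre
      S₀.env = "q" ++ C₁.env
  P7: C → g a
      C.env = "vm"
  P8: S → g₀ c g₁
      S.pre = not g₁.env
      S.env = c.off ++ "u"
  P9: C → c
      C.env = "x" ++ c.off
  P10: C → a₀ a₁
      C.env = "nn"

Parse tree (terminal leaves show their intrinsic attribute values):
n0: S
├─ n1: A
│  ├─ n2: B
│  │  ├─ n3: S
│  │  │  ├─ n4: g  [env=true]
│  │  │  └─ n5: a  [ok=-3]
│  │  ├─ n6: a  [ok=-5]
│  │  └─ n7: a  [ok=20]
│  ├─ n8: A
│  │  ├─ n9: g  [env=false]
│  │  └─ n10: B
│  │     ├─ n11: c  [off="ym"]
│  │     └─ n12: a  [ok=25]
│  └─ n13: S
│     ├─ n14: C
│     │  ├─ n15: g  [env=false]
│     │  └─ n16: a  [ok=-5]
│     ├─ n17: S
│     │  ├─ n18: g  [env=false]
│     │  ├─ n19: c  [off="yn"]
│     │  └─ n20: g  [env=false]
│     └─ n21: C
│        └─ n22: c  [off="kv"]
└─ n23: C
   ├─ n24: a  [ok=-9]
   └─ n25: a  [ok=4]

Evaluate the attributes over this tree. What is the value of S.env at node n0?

1. n2.mk = 13  [13]
2. n4.env = true  [terminal]
3. n5.ok = -3  [terminal]
4. n3.pre = true  [a.ok > -4]
5. n3.env = "pn"  ["pn"]
6. n6.ok = -5  [terminal]
7. n7.ok = 20  [terminal]
8. n2.ok = 14  [B.mk + 1]
9. n9.env = false  [terminal]
10. n10.mk = -7  [-7]
11. n11.off = "ym"  [terminal]
12. n12.ok = 25  [terminal]
13. n10.ok = 29  [a.ok * -1 + 54]
14. n8.pre = "vk"  ["vk"]
15. n8.env = false  [B.ok > 29]
16. n8.wid = true  [B.ok > 28]
17. n14.lab = -4  [-4]
18. n15.env = false  [terminal]
19. n16.ok = -5  [terminal]
20. n14.env = "vm"  ["vm"]
21. n18.env = false  [terminal]
22. n19.off = "yn"  [terminal]
23. n20.env = false  [terminal]
24. n17.pre = true  [not g₁.env]
25. n17.env = "ynu"  [c.off ++ "u"]
26. n21.lab = 8  [8]
27. n22.off = "kv"  [terminal]
28. n21.env = "xkv"  ["x" ++ c.off]
29. n13.pre = false  [not S₁.pre]
30. n13.env = "qxkv"  ["q" ++ C₁.env]
31. n1.pre = "vqxkv"  ["v" ++ S.env]
32. n1.env = true  [S.pre or A₁.wid]
33. n1.wid = false  [B.ok > 14]
34. n23.lab = 26  [26]
35. n24.ok = -9  [terminal]
36. n25.ok = 4  [terminal]
37. n23.env = "nn"  ["nn"]
38. n0.pre = false  [A.wid == true]
39. n0.env = "nn"  [if A.env then C.env else "k"]

"nn"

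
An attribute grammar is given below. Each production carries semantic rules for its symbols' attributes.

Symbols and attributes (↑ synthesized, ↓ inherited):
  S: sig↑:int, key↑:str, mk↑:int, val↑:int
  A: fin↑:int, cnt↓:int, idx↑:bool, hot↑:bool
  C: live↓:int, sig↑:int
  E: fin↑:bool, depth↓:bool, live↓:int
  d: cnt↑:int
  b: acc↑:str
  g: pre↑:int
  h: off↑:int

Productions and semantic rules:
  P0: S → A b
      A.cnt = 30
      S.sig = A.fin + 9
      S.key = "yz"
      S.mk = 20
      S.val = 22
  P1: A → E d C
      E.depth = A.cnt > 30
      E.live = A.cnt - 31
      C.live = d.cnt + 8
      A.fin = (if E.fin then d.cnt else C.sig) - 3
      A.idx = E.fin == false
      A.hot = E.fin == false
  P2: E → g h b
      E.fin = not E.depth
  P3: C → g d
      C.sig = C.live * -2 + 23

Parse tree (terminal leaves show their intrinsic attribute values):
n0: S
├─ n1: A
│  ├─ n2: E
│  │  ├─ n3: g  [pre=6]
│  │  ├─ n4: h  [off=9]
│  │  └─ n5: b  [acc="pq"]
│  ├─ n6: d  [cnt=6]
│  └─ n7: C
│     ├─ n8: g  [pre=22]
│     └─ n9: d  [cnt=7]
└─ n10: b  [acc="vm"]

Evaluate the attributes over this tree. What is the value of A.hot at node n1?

1. n1.cnt = 30  [30]
2. n2.depth = false  [A.cnt > 30]
3. n2.live = -1  [A.cnt - 31]
4. n3.pre = 6  [terminal]
5. n4.off = 9  [terminal]
6. n5.acc = "pq"  [terminal]
7. n2.fin = true  [not E.depth]
8. n6.cnt = 6  [terminal]
9. n7.live = 14  [d.cnt + 8]
10. n8.pre = 22  [terminal]
11. n9.cnt = 7  [terminal]
12. n7.sig = -5  [C.live * -2 + 23]
13. n1.fin = 3  [(if E.fin then d.cnt else C.sig) - 3]
14. n1.idx = false  [E.fin == false]
15. n1.hot = false  [E.fin == false]
16. n10.acc = "vm"  [terminal]
17. n0.sig = 12  [A.fin + 9]
18. n0.key = "yz"  ["yz"]
19. n0.mk = 20  [20]
20. n0.val = 22  [22]

false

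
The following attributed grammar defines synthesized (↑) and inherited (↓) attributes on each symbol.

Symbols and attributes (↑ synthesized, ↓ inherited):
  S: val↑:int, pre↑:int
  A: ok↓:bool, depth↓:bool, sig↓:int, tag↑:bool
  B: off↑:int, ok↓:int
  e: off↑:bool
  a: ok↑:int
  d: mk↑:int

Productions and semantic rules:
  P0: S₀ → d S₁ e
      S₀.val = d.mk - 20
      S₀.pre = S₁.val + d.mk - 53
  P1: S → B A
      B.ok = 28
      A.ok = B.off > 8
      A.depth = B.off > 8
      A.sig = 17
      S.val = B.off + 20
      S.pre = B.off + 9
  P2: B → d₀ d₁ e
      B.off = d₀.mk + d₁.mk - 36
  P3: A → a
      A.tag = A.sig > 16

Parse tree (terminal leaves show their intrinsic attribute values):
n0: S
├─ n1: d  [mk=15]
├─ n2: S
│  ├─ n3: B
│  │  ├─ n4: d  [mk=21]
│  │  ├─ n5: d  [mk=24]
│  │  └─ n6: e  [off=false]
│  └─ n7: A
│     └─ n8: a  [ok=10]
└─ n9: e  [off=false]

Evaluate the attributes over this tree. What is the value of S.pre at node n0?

-9

1. n1.mk = 15  [terminal]
2. n3.ok = 28  [28]
3. n4.mk = 21  [terminal]
4. n5.mk = 24  [terminal]
5. n6.off = false  [terminal]
6. n3.off = 9  [d₀.mk + d₁.mk - 36]
7. n7.ok = true  [B.off > 8]
8. n7.depth = true  [B.off > 8]
9. n7.sig = 17  [17]
10. n8.ok = 10  [terminal]
11. n7.tag = true  [A.sig > 16]
12. n2.val = 29  [B.off + 20]
13. n2.pre = 18  [B.off + 9]
14. n9.off = false  [terminal]
15. n0.val = -5  [d.mk - 20]
16. n0.pre = -9  [S₁.val + d.mk - 53]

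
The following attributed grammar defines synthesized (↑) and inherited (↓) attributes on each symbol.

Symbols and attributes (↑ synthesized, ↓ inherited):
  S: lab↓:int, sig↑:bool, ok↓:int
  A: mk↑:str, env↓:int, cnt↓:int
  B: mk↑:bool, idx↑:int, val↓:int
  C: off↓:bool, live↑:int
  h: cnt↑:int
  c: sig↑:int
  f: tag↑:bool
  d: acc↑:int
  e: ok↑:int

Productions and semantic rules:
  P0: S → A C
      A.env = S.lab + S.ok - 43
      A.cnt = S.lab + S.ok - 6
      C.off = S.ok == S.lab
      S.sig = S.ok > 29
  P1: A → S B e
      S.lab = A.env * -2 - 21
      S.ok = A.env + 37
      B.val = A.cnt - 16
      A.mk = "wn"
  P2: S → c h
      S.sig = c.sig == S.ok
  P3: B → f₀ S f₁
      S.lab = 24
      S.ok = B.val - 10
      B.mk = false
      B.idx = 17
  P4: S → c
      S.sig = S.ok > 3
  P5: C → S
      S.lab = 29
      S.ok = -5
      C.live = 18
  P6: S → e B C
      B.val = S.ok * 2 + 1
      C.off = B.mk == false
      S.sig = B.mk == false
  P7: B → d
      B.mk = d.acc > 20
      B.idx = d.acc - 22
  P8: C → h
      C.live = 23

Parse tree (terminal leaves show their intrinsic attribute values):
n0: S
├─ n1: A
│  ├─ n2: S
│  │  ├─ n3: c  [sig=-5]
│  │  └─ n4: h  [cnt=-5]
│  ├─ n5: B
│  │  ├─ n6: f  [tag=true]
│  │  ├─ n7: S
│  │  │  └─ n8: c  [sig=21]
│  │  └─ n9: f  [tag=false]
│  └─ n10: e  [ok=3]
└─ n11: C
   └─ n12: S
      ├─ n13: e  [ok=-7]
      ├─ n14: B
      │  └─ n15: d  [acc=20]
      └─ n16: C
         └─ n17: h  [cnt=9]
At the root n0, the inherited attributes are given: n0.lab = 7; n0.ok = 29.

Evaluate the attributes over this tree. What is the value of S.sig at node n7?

true

1. n0.lab = 7  [given at root]
2. n0.ok = 29  [given at root]
3. n1.env = -7  [S.lab + S.ok - 43]
4. n1.cnt = 30  [S.lab + S.ok - 6]
5. n2.lab = -7  [A.env * -2 - 21]
6. n2.ok = 30  [A.env + 37]
7. n3.sig = -5  [terminal]
8. n4.cnt = -5  [terminal]
9. n2.sig = false  [c.sig == S.ok]
10. n5.val = 14  [A.cnt - 16]
11. n6.tag = true  [terminal]
12. n7.lab = 24  [24]
13. n7.ok = 4  [B.val - 10]
14. n8.sig = 21  [terminal]
15. n7.sig = true  [S.ok > 3]
16. n9.tag = false  [terminal]
17. n5.mk = false  [false]
18. n5.idx = 17  [17]
19. n10.ok = 3  [terminal]
20. n1.mk = "wn"  ["wn"]
21. n11.off = false  [S.ok == S.lab]
22. n12.lab = 29  [29]
23. n12.ok = -5  [-5]
24. n13.ok = -7  [terminal]
25. n14.val = -9  [S.ok * 2 + 1]
26. n15.acc = 20  [terminal]
27. n14.mk = false  [d.acc > 20]
28. n14.idx = -2  [d.acc - 22]
29. n16.off = true  [B.mk == false]
30. n17.cnt = 9  [terminal]
31. n16.live = 23  [23]
32. n12.sig = true  [B.mk == false]
33. n11.live = 18  [18]
34. n0.sig = false  [S.ok > 29]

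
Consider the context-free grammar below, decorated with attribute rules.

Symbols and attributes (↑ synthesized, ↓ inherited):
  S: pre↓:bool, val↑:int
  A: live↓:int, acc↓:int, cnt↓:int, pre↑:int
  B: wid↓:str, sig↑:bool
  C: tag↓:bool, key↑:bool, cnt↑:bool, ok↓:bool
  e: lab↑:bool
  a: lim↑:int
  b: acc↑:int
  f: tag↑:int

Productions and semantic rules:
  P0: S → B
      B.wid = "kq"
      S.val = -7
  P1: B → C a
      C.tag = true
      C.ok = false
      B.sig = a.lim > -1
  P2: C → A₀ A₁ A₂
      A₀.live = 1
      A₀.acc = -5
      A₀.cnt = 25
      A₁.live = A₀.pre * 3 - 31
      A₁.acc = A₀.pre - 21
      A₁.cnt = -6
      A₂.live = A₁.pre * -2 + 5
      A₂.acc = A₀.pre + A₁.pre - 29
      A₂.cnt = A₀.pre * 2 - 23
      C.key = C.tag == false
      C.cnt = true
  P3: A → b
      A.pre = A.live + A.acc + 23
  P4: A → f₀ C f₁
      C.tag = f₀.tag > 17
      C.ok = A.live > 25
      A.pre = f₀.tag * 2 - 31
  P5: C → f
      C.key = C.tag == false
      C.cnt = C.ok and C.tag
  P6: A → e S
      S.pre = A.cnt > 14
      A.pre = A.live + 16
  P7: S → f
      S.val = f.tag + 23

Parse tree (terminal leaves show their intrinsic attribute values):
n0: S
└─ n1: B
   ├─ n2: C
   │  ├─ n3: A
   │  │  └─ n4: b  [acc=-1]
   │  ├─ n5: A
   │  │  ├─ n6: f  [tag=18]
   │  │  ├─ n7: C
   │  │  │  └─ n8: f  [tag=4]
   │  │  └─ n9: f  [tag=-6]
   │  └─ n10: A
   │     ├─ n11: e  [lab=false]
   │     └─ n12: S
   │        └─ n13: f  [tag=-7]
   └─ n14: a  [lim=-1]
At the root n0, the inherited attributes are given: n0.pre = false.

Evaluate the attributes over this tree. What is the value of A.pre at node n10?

1. n0.pre = false  [given at root]
2. n1.wid = "kq"  ["kq"]
3. n2.tag = true  [true]
4. n2.ok = false  [false]
5. n3.live = 1  [1]
6. n3.acc = -5  [-5]
7. n3.cnt = 25  [25]
8. n4.acc = -1  [terminal]
9. n3.pre = 19  [A.live + A.acc + 23]
10. n5.live = 26  [A₀.pre * 3 - 31]
11. n5.acc = -2  [A₀.pre - 21]
12. n5.cnt = -6  [-6]
13. n6.tag = 18  [terminal]
14. n7.tag = true  [f₀.tag > 17]
15. n7.ok = true  [A.live > 25]
16. n8.tag = 4  [terminal]
17. n7.key = false  [C.tag == false]
18. n7.cnt = true  [C.ok and C.tag]
19. n9.tag = -6  [terminal]
20. n5.pre = 5  [f₀.tag * 2 - 31]
21. n10.live = -5  [A₁.pre * -2 + 5]
22. n10.acc = -5  [A₀.pre + A₁.pre - 29]
23. n10.cnt = 15  [A₀.pre * 2 - 23]
24. n11.lab = false  [terminal]
25. n12.pre = true  [A.cnt > 14]
26. n13.tag = -7  [terminal]
27. n12.val = 16  [f.tag + 23]
28. n10.pre = 11  [A.live + 16]
29. n2.key = false  [C.tag == false]
30. n2.cnt = true  [true]
31. n14.lim = -1  [terminal]
32. n1.sig = false  [a.lim > -1]
33. n0.val = -7  [-7]

11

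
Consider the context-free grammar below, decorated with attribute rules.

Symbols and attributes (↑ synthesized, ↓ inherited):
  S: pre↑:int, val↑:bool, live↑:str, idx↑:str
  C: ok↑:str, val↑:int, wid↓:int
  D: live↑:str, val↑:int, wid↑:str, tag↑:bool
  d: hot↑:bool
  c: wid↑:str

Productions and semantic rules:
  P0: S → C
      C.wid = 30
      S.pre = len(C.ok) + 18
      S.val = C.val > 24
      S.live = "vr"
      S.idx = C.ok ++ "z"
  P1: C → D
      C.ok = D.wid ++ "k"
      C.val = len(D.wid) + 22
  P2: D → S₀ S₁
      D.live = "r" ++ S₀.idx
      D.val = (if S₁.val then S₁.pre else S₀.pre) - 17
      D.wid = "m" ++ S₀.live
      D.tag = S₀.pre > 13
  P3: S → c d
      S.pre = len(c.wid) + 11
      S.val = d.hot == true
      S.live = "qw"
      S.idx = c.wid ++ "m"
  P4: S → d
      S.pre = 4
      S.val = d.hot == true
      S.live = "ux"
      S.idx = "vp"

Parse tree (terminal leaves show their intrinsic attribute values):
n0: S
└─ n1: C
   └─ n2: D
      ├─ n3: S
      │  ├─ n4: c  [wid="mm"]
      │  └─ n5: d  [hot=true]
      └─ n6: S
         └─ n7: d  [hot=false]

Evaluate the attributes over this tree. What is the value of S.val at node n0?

1. n1.wid = 30  [30]
2. n4.wid = "mm"  [terminal]
3. n5.hot = true  [terminal]
4. n3.pre = 13  [len(c.wid) + 11]
5. n3.val = true  [d.hot == true]
6. n3.live = "qw"  ["qw"]
7. n3.idx = "mmm"  [c.wid ++ "m"]
8. n7.hot = false  [terminal]
9. n6.pre = 4  [4]
10. n6.val = false  [d.hot == true]
11. n6.live = "ux"  ["ux"]
12. n6.idx = "vp"  ["vp"]
13. n2.live = "rmmm"  ["r" ++ S₀.idx]
14. n2.val = -4  [(if S₁.val then S₁.pre else S₀.pre) - 17]
15. n2.wid = "mqw"  ["m" ++ S₀.live]
16. n2.tag = false  [S₀.pre > 13]
17. n1.ok = "mqwk"  [D.wid ++ "k"]
18. n1.val = 25  [len(D.wid) + 22]
19. n0.pre = 22  [len(C.ok) + 18]
20. n0.val = true  [C.val > 24]
21. n0.live = "vr"  ["vr"]
22. n0.idx = "mqwkz"  [C.ok ++ "z"]

true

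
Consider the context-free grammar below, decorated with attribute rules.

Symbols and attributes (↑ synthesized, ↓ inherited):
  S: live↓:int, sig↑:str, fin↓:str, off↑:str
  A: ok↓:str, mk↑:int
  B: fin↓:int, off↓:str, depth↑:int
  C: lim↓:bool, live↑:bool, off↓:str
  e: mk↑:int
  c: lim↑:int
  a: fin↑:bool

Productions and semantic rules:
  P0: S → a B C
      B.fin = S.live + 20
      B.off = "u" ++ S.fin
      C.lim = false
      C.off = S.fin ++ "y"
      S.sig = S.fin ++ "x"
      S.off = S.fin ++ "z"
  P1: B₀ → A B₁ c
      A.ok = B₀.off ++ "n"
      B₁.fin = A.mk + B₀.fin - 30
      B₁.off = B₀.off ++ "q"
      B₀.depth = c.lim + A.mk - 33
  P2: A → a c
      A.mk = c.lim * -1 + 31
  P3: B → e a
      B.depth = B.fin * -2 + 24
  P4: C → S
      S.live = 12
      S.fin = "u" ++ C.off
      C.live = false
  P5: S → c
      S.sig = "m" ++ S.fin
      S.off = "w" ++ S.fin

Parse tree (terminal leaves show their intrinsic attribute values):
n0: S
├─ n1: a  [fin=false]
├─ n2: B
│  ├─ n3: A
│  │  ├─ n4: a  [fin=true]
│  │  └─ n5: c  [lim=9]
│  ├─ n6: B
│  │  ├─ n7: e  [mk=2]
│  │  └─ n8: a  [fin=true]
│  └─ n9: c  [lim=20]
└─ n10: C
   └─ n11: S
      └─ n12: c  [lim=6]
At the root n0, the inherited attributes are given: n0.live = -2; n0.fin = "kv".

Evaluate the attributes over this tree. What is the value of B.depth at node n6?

1. n0.live = -2  [given at root]
2. n0.fin = "kv"  [given at root]
3. n1.fin = false  [terminal]
4. n2.fin = 18  [S.live + 20]
5. n2.off = "ukv"  ["u" ++ S.fin]
6. n3.ok = "ukvn"  [B₀.off ++ "n"]
7. n4.fin = true  [terminal]
8. n5.lim = 9  [terminal]
9. n3.mk = 22  [c.lim * -1 + 31]
10. n6.fin = 10  [A.mk + B₀.fin - 30]
11. n6.off = "ukvq"  [B₀.off ++ "q"]
12. n7.mk = 2  [terminal]
13. n8.fin = true  [terminal]
14. n6.depth = 4  [B.fin * -2 + 24]
15. n9.lim = 20  [terminal]
16. n2.depth = 9  [c.lim + A.mk - 33]
17. n10.lim = false  [false]
18. n10.off = "kvy"  [S.fin ++ "y"]
19. n11.live = 12  [12]
20. n11.fin = "ukvy"  ["u" ++ C.off]
21. n12.lim = 6  [terminal]
22. n11.sig = "mukvy"  ["m" ++ S.fin]
23. n11.off = "wukvy"  ["w" ++ S.fin]
24. n10.live = false  [false]
25. n0.sig = "kvx"  [S.fin ++ "x"]
26. n0.off = "kvz"  [S.fin ++ "z"]

4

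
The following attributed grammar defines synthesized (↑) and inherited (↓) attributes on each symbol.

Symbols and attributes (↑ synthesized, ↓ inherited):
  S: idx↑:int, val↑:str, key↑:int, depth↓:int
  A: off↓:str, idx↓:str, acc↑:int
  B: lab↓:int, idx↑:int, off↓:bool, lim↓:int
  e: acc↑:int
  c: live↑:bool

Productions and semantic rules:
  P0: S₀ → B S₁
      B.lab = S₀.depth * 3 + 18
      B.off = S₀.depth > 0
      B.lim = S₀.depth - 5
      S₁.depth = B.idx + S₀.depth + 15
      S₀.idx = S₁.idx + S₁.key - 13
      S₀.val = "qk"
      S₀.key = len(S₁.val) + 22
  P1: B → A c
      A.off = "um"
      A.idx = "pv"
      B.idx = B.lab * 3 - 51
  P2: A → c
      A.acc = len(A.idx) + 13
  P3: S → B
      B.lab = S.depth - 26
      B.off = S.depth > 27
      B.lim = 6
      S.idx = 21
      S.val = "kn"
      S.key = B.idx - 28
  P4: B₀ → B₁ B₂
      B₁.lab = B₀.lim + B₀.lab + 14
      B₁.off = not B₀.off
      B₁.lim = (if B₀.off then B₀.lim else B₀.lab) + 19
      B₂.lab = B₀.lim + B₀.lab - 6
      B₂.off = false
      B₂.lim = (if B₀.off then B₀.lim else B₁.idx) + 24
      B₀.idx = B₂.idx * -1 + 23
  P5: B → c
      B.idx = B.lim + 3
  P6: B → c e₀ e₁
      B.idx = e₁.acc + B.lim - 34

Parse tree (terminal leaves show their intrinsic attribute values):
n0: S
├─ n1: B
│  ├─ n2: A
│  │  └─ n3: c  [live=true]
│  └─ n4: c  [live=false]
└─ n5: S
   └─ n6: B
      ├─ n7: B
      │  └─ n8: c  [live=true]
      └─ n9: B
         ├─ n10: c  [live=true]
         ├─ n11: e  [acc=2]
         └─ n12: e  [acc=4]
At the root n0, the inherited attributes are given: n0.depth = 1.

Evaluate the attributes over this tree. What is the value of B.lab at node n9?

2

1. n0.depth = 1  [given at root]
2. n1.lab = 21  [S₀.depth * 3 + 18]
3. n1.off = true  [S₀.depth > 0]
4. n1.lim = -4  [S₀.depth - 5]
5. n2.off = "um"  ["um"]
6. n2.idx = "pv"  ["pv"]
7. n3.live = true  [terminal]
8. n2.acc = 15  [len(A.idx) + 13]
9. n4.live = false  [terminal]
10. n1.idx = 12  [B.lab * 3 - 51]
11. n5.depth = 28  [B.idx + S₀.depth + 15]
12. n6.lab = 2  [S.depth - 26]
13. n6.off = true  [S.depth > 27]
14. n6.lim = 6  [6]
15. n7.lab = 22  [B₀.lim + B₀.lab + 14]
16. n7.off = false  [not B₀.off]
17. n7.lim = 25  [(if B₀.off then B₀.lim else B₀.lab) + 19]
18. n8.live = true  [terminal]
19. n7.idx = 28  [B.lim + 3]
20. n9.lab = 2  [B₀.lim + B₀.lab - 6]
21. n9.off = false  [false]
22. n9.lim = 30  [(if B₀.off then B₀.lim else B₁.idx) + 24]
23. n10.live = true  [terminal]
24. n11.acc = 2  [terminal]
25. n12.acc = 4  [terminal]
26. n9.idx = 0  [e₁.acc + B.lim - 34]
27. n6.idx = 23  [B₂.idx * -1 + 23]
28. n5.idx = 21  [21]
29. n5.val = "kn"  ["kn"]
30. n5.key = -5  [B.idx - 28]
31. n0.idx = 3  [S₁.idx + S₁.key - 13]
32. n0.val = "qk"  ["qk"]
33. n0.key = 24  [len(S₁.val) + 22]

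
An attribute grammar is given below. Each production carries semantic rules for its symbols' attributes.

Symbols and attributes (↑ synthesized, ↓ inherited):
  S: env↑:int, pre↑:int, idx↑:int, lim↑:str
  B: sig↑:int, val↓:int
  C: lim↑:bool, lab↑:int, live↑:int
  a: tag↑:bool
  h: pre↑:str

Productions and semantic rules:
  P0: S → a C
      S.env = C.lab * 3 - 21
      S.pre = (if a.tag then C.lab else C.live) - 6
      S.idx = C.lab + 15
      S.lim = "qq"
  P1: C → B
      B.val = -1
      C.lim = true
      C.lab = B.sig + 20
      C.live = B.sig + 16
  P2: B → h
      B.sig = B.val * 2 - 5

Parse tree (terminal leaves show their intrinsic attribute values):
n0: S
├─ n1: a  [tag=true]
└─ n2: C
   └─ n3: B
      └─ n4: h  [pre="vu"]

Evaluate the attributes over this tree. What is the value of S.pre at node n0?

7

1. n1.tag = true  [terminal]
2. n3.val = -1  [-1]
3. n4.pre = "vu"  [terminal]
4. n3.sig = -7  [B.val * 2 - 5]
5. n2.lim = true  [true]
6. n2.lab = 13  [B.sig + 20]
7. n2.live = 9  [B.sig + 16]
8. n0.env = 18  [C.lab * 3 - 21]
9. n0.pre = 7  [(if a.tag then C.lab else C.live) - 6]
10. n0.idx = 28  [C.lab + 15]
11. n0.lim = "qq"  ["qq"]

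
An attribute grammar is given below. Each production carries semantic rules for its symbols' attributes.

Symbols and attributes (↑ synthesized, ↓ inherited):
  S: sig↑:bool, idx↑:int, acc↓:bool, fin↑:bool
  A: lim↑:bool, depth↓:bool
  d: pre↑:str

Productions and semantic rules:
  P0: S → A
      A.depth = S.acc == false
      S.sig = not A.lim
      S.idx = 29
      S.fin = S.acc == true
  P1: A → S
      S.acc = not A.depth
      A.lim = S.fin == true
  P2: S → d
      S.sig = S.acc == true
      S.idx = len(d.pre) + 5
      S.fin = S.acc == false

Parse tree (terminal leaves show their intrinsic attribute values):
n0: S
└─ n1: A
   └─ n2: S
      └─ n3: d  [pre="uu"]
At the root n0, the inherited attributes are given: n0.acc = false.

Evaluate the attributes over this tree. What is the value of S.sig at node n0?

false

1. n0.acc = false  [given at root]
2. n1.depth = true  [S.acc == false]
3. n2.acc = false  [not A.depth]
4. n3.pre = "uu"  [terminal]
5. n2.sig = false  [S.acc == true]
6. n2.idx = 7  [len(d.pre) + 5]
7. n2.fin = true  [S.acc == false]
8. n1.lim = true  [S.fin == true]
9. n0.sig = false  [not A.lim]
10. n0.idx = 29  [29]
11. n0.fin = false  [S.acc == true]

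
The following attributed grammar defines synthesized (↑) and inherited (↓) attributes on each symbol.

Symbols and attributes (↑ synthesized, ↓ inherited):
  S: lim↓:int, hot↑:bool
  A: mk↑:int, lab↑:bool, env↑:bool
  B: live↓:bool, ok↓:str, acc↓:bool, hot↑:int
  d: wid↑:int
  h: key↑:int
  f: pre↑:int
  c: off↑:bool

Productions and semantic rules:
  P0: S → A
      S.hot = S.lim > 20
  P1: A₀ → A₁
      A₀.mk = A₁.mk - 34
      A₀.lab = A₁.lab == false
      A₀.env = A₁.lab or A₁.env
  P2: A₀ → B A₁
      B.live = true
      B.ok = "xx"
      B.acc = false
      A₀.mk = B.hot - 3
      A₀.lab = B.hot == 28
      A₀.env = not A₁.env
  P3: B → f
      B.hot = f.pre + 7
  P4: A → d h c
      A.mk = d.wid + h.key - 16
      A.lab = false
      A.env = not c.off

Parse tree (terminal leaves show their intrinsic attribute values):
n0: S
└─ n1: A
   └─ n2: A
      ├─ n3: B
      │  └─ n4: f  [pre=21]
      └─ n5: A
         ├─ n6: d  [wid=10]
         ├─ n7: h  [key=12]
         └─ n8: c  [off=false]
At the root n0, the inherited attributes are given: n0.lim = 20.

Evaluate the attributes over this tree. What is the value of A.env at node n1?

true

1. n0.lim = 20  [given at root]
2. n3.live = true  [true]
3. n3.ok = "xx"  ["xx"]
4. n3.acc = false  [false]
5. n4.pre = 21  [terminal]
6. n3.hot = 28  [f.pre + 7]
7. n6.wid = 10  [terminal]
8. n7.key = 12  [terminal]
9. n8.off = false  [terminal]
10. n5.mk = 6  [d.wid + h.key - 16]
11. n5.lab = false  [false]
12. n5.env = true  [not c.off]
13. n2.mk = 25  [B.hot - 3]
14. n2.lab = true  [B.hot == 28]
15. n2.env = false  [not A₁.env]
16. n1.mk = -9  [A₁.mk - 34]
17. n1.lab = false  [A₁.lab == false]
18. n1.env = true  [A₁.lab or A₁.env]
19. n0.hot = false  [S.lim > 20]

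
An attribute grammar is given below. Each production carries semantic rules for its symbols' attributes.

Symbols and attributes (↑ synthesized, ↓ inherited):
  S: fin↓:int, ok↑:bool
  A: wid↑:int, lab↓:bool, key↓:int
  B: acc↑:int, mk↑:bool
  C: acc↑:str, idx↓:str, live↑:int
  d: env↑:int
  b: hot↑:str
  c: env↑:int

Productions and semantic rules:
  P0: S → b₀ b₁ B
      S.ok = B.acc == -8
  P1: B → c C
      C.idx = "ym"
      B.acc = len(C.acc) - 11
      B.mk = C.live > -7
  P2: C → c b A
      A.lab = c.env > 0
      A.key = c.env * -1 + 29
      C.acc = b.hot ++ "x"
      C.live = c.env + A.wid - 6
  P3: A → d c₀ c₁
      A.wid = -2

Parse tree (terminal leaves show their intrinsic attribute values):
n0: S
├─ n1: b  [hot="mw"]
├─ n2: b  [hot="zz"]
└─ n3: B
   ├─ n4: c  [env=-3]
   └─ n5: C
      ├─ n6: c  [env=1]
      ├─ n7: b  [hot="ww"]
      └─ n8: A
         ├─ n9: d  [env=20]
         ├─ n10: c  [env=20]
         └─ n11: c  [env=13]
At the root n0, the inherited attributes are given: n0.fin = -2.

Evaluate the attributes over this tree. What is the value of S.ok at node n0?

1. n0.fin = -2  [given at root]
2. n1.hot = "mw"  [terminal]
3. n2.hot = "zz"  [terminal]
4. n4.env = -3  [terminal]
5. n5.idx = "ym"  ["ym"]
6. n6.env = 1  [terminal]
7. n7.hot = "ww"  [terminal]
8. n8.lab = true  [c.env > 0]
9. n8.key = 28  [c.env * -1 + 29]
10. n9.env = 20  [terminal]
11. n10.env = 20  [terminal]
12. n11.env = 13  [terminal]
13. n8.wid = -2  [-2]
14. n5.acc = "wwx"  [b.hot ++ "x"]
15. n5.live = -7  [c.env + A.wid - 6]
16. n3.acc = -8  [len(C.acc) - 11]
17. n3.mk = false  [C.live > -7]
18. n0.ok = true  [B.acc == -8]

true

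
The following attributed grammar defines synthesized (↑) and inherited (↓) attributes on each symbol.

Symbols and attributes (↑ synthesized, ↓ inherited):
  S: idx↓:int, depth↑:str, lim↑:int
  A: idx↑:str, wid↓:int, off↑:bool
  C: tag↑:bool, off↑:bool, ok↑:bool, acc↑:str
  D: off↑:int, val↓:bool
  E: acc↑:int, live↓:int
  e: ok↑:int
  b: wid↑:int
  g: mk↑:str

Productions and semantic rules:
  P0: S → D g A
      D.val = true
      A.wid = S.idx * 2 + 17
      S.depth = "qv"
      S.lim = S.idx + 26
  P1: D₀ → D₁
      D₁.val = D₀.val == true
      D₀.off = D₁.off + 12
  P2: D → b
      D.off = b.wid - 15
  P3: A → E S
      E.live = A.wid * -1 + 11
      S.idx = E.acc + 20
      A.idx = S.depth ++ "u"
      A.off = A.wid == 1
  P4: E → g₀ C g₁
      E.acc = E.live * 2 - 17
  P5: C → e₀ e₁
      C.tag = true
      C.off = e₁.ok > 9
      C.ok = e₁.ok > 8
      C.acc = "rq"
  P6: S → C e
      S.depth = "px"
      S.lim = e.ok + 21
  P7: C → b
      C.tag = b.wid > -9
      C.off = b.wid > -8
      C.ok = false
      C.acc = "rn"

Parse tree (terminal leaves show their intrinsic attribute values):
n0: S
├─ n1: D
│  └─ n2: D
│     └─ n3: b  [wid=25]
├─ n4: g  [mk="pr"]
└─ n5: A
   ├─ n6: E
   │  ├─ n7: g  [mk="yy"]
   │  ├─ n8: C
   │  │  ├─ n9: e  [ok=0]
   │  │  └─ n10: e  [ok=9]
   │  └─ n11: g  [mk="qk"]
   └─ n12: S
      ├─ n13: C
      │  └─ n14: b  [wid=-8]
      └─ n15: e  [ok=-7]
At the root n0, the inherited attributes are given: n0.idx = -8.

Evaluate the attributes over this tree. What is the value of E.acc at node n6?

1. n0.idx = -8  [given at root]
2. n1.val = true  [true]
3. n2.val = true  [D₀.val == true]
4. n3.wid = 25  [terminal]
5. n2.off = 10  [b.wid - 15]
6. n1.off = 22  [D₁.off + 12]
7. n4.mk = "pr"  [terminal]
8. n5.wid = 1  [S.idx * 2 + 17]
9. n6.live = 10  [A.wid * -1 + 11]
10. n7.mk = "yy"  [terminal]
11. n9.ok = 0  [terminal]
12. n10.ok = 9  [terminal]
13. n8.tag = true  [true]
14. n8.off = false  [e₁.ok > 9]
15. n8.ok = true  [e₁.ok > 8]
16. n8.acc = "rq"  ["rq"]
17. n11.mk = "qk"  [terminal]
18. n6.acc = 3  [E.live * 2 - 17]
19. n12.idx = 23  [E.acc + 20]
20. n14.wid = -8  [terminal]
21. n13.tag = true  [b.wid > -9]
22. n13.off = false  [b.wid > -8]
23. n13.ok = false  [false]
24. n13.acc = "rn"  ["rn"]
25. n15.ok = -7  [terminal]
26. n12.depth = "px"  ["px"]
27. n12.lim = 14  [e.ok + 21]
28. n5.idx = "pxu"  [S.depth ++ "u"]
29. n5.off = true  [A.wid == 1]
30. n0.depth = "qv"  ["qv"]
31. n0.lim = 18  [S.idx + 26]

3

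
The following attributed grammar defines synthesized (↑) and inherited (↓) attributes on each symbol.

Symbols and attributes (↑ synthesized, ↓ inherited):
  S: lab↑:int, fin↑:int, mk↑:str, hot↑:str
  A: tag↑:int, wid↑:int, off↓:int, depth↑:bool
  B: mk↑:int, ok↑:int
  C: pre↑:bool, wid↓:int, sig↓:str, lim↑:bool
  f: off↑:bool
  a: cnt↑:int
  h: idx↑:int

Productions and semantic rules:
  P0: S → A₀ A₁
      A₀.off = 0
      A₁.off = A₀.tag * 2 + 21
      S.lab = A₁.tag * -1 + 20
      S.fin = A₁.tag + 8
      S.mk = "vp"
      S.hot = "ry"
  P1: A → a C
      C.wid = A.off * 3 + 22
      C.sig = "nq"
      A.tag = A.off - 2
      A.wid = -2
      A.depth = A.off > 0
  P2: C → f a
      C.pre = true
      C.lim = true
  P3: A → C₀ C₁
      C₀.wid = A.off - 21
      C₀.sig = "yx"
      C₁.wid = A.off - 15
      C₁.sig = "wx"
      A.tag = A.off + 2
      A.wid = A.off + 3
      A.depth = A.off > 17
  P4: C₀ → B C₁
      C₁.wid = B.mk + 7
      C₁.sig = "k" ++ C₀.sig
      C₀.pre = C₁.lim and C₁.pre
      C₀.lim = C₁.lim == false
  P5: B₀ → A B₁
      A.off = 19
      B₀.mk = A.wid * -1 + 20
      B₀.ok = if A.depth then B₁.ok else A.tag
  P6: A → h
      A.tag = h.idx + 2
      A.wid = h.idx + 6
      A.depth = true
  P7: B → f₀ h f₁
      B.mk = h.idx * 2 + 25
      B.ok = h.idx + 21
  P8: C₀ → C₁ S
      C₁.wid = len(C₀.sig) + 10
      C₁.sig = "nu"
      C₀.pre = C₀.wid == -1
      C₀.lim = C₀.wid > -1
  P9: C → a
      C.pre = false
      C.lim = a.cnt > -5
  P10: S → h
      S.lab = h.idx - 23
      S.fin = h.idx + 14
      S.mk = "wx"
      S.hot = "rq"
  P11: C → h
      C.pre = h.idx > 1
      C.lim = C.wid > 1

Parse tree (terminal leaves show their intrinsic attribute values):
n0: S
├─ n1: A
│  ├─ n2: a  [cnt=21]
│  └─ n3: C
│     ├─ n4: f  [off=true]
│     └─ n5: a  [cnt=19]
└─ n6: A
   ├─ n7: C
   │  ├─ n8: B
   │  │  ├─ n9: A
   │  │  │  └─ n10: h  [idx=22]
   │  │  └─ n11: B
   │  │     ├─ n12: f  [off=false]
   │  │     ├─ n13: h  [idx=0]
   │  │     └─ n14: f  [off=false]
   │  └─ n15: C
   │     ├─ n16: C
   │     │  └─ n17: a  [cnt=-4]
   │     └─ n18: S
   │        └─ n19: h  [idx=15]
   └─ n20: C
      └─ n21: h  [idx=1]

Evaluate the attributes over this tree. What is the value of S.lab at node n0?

1. n1.off = 0  [0]
2. n2.cnt = 21  [terminal]
3. n3.wid = 22  [A.off * 3 + 22]
4. n3.sig = "nq"  ["nq"]
5. n4.off = true  [terminal]
6. n5.cnt = 19  [terminal]
7. n3.pre = true  [true]
8. n3.lim = true  [true]
9. n1.tag = -2  [A.off - 2]
10. n1.wid = -2  [-2]
11. n1.depth = false  [A.off > 0]
12. n6.off = 17  [A₀.tag * 2 + 21]
13. n7.wid = -4  [A.off - 21]
14. n7.sig = "yx"  ["yx"]
15. n9.off = 19  [19]
16. n10.idx = 22  [terminal]
17. n9.tag = 24  [h.idx + 2]
18. n9.wid = 28  [h.idx + 6]
19. n9.depth = true  [true]
20. n12.off = false  [terminal]
21. n13.idx = 0  [terminal]
22. n14.off = false  [terminal]
23. n11.mk = 25  [h.idx * 2 + 25]
24. n11.ok = 21  [h.idx + 21]
25. n8.mk = -8  [A.wid * -1 + 20]
26. n8.ok = 21  [if A.depth then B₁.ok else A.tag]
27. n15.wid = -1  [B.mk + 7]
28. n15.sig = "kyx"  ["k" ++ C₀.sig]
29. n16.wid = 13  [len(C₀.sig) + 10]
30. n16.sig = "nu"  ["nu"]
31. n17.cnt = -4  [terminal]
32. n16.pre = false  [false]
33. n16.lim = true  [a.cnt > -5]
34. n19.idx = 15  [terminal]
35. n18.lab = -8  [h.idx - 23]
36. n18.fin = 29  [h.idx + 14]
37. n18.mk = "wx"  ["wx"]
38. n18.hot = "rq"  ["rq"]
39. n15.pre = true  [C₀.wid == -1]
40. n15.lim = false  [C₀.wid > -1]
41. n7.pre = false  [C₁.lim and C₁.pre]
42. n7.lim = true  [C₁.lim == false]
43. n20.wid = 2  [A.off - 15]
44. n20.sig = "wx"  ["wx"]
45. n21.idx = 1  [terminal]
46. n20.pre = false  [h.idx > 1]
47. n20.lim = true  [C.wid > 1]
48. n6.tag = 19  [A.off + 2]
49. n6.wid = 20  [A.off + 3]
50. n6.depth = false  [A.off > 17]
51. n0.lab = 1  [A₁.tag * -1 + 20]
52. n0.fin = 27  [A₁.tag + 8]
53. n0.mk = "vp"  ["vp"]
54. n0.hot = "ry"  ["ry"]

1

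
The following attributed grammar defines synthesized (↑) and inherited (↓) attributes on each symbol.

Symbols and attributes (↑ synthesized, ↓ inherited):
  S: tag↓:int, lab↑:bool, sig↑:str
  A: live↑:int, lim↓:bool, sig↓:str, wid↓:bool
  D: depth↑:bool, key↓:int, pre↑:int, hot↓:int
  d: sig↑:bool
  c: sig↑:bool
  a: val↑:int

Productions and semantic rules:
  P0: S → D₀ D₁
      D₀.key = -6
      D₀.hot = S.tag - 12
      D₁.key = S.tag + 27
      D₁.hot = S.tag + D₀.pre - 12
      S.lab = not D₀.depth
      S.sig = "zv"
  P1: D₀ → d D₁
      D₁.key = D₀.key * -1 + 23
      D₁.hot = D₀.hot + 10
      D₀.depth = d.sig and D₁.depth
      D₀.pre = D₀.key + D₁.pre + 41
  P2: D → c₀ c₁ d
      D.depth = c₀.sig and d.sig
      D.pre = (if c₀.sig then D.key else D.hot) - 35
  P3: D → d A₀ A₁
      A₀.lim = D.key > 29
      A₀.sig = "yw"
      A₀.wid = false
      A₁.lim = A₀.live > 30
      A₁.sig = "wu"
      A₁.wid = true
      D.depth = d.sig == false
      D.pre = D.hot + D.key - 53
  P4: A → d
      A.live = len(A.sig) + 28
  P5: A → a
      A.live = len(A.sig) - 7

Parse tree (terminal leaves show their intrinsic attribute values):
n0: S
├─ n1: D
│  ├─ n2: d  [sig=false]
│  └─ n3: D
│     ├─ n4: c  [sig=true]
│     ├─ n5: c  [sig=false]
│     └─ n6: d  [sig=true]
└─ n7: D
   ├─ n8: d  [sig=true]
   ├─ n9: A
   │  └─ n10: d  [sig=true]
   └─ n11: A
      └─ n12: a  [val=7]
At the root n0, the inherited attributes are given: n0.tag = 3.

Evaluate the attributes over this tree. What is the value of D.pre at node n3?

-6

1. n0.tag = 3  [given at root]
2. n1.key = -6  [-6]
3. n1.hot = -9  [S.tag - 12]
4. n2.sig = false  [terminal]
5. n3.key = 29  [D₀.key * -1 + 23]
6. n3.hot = 1  [D₀.hot + 10]
7. n4.sig = true  [terminal]
8. n5.sig = false  [terminal]
9. n6.sig = true  [terminal]
10. n3.depth = true  [c₀.sig and d.sig]
11. n3.pre = -6  [(if c₀.sig then D.key else D.hot) - 35]
12. n1.depth = false  [d.sig and D₁.depth]
13. n1.pre = 29  [D₀.key + D₁.pre + 41]
14. n7.key = 30  [S.tag + 27]
15. n7.hot = 20  [S.tag + D₀.pre - 12]
16. n8.sig = true  [terminal]
17. n9.lim = true  [D.key > 29]
18. n9.sig = "yw"  ["yw"]
19. n9.wid = false  [false]
20. n10.sig = true  [terminal]
21. n9.live = 30  [len(A.sig) + 28]
22. n11.lim = false  [A₀.live > 30]
23. n11.sig = "wu"  ["wu"]
24. n11.wid = true  [true]
25. n12.val = 7  [terminal]
26. n11.live = -5  [len(A.sig) - 7]
27. n7.depth = false  [d.sig == false]
28. n7.pre = -3  [D.hot + D.key - 53]
29. n0.lab = true  [not D₀.depth]
30. n0.sig = "zv"  ["zv"]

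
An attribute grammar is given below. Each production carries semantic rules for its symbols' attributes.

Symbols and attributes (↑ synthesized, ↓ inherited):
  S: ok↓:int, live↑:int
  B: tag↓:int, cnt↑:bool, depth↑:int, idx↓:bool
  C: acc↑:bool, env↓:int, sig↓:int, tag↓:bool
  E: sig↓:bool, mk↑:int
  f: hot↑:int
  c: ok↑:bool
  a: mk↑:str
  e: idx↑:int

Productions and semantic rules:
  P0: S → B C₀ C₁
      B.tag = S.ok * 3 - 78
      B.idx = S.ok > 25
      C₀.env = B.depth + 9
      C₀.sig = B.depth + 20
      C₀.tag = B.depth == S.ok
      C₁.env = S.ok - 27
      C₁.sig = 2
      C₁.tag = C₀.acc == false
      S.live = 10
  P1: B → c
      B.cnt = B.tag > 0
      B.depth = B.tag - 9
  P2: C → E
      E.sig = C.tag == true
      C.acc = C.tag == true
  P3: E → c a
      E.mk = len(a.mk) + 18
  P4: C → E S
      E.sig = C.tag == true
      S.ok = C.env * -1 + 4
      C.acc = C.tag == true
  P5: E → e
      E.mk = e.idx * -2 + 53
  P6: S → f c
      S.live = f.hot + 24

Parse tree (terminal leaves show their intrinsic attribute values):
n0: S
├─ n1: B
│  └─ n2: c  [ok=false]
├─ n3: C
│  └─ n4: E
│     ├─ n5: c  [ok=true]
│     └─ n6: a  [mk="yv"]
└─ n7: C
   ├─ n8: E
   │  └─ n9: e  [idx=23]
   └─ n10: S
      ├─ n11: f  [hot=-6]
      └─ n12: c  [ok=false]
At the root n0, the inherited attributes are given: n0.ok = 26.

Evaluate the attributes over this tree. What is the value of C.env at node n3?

1. n0.ok = 26  [given at root]
2. n1.tag = 0  [S.ok * 3 - 78]
3. n1.idx = true  [S.ok > 25]
4. n2.ok = false  [terminal]
5. n1.cnt = false  [B.tag > 0]
6. n1.depth = -9  [B.tag - 9]
7. n3.env = 0  [B.depth + 9]
8. n3.sig = 11  [B.depth + 20]
9. n3.tag = false  [B.depth == S.ok]
10. n4.sig = false  [C.tag == true]
11. n5.ok = true  [terminal]
12. n6.mk = "yv"  [terminal]
13. n4.mk = 20  [len(a.mk) + 18]
14. n3.acc = false  [C.tag == true]
15. n7.env = -1  [S.ok - 27]
16. n7.sig = 2  [2]
17. n7.tag = true  [C₀.acc == false]
18. n8.sig = true  [C.tag == true]
19. n9.idx = 23  [terminal]
20. n8.mk = 7  [e.idx * -2 + 53]
21. n10.ok = 5  [C.env * -1 + 4]
22. n11.hot = -6  [terminal]
23. n12.ok = false  [terminal]
24. n10.live = 18  [f.hot + 24]
25. n7.acc = true  [C.tag == true]
26. n0.live = 10  [10]

0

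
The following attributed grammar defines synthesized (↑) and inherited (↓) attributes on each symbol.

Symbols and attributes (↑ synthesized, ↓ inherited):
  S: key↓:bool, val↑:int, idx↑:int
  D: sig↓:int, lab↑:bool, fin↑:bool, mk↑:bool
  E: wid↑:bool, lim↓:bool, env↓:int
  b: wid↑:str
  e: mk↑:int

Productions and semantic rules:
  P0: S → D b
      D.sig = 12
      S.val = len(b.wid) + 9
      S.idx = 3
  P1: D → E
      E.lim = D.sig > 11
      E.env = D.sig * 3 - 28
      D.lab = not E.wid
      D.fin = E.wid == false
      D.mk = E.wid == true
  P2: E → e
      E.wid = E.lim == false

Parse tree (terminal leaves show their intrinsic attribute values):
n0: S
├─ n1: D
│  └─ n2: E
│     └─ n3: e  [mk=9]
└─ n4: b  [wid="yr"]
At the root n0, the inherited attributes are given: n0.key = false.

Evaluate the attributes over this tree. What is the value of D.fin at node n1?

true

1. n0.key = false  [given at root]
2. n1.sig = 12  [12]
3. n2.lim = true  [D.sig > 11]
4. n2.env = 8  [D.sig * 3 - 28]
5. n3.mk = 9  [terminal]
6. n2.wid = false  [E.lim == false]
7. n1.lab = true  [not E.wid]
8. n1.fin = true  [E.wid == false]
9. n1.mk = false  [E.wid == true]
10. n4.wid = "yr"  [terminal]
11. n0.val = 11  [len(b.wid) + 9]
12. n0.idx = 3  [3]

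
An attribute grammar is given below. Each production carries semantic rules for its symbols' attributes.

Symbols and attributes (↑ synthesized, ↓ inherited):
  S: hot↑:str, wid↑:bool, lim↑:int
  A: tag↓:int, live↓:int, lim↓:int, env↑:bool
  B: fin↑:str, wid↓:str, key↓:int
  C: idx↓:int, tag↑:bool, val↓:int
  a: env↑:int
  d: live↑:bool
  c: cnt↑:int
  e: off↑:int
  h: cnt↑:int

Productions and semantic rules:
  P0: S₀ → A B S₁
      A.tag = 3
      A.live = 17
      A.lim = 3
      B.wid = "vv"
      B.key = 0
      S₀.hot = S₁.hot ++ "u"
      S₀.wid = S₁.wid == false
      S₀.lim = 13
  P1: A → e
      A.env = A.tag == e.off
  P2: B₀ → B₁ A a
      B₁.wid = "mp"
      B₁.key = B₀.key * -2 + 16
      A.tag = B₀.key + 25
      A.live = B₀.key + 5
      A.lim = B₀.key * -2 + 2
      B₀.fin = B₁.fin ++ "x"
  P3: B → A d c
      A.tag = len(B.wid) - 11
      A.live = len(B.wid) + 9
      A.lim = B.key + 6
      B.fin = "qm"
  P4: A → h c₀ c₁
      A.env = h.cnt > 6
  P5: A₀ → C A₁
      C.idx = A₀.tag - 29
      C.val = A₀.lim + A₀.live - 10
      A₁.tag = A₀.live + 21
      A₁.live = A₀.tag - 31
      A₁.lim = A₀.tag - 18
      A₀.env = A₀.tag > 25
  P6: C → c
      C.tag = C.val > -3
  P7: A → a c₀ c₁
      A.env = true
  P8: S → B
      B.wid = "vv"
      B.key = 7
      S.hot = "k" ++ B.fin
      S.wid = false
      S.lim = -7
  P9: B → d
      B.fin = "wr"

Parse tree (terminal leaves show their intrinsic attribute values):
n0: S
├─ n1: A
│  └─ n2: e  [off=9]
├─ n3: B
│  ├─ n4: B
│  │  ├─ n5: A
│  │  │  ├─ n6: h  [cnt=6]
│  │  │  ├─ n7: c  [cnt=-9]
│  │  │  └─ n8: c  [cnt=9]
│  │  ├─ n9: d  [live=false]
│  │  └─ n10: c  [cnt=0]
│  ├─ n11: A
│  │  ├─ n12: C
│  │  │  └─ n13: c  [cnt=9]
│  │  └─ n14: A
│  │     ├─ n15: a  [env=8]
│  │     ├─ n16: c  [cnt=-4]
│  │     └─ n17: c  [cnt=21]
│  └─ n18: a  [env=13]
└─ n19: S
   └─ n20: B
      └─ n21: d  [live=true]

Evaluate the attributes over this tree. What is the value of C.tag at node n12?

false

1. n1.tag = 3  [3]
2. n1.live = 17  [17]
3. n1.lim = 3  [3]
4. n2.off = 9  [terminal]
5. n1.env = false  [A.tag == e.off]
6. n3.wid = "vv"  ["vv"]
7. n3.key = 0  [0]
8. n4.wid = "mp"  ["mp"]
9. n4.key = 16  [B₀.key * -2 + 16]
10. n5.tag = -9  [len(B.wid) - 11]
11. n5.live = 11  [len(B.wid) + 9]
12. n5.lim = 22  [B.key + 6]
13. n6.cnt = 6  [terminal]
14. n7.cnt = -9  [terminal]
15. n8.cnt = 9  [terminal]
16. n5.env = false  [h.cnt > 6]
17. n9.live = false  [terminal]
18. n10.cnt = 0  [terminal]
19. n4.fin = "qm"  ["qm"]
20. n11.tag = 25  [B₀.key + 25]
21. n11.live = 5  [B₀.key + 5]
22. n11.lim = 2  [B₀.key * -2 + 2]
23. n12.idx = -4  [A₀.tag - 29]
24. n12.val = -3  [A₀.lim + A₀.live - 10]
25. n13.cnt = 9  [terminal]
26. n12.tag = false  [C.val > -3]
27. n14.tag = 26  [A₀.live + 21]
28. n14.live = -6  [A₀.tag - 31]
29. n14.lim = 7  [A₀.tag - 18]
30. n15.env = 8  [terminal]
31. n16.cnt = -4  [terminal]
32. n17.cnt = 21  [terminal]
33. n14.env = true  [true]
34. n11.env = false  [A₀.tag > 25]
35. n18.env = 13  [terminal]
36. n3.fin = "qmx"  [B₁.fin ++ "x"]
37. n20.wid = "vv"  ["vv"]
38. n20.key = 7  [7]
39. n21.live = true  [terminal]
40. n20.fin = "wr"  ["wr"]
41. n19.hot = "kwr"  ["k" ++ B.fin]
42. n19.wid = false  [false]
43. n19.lim = -7  [-7]
44. n0.hot = "kwru"  [S₁.hot ++ "u"]
45. n0.wid = true  [S₁.wid == false]
46. n0.lim = 13  [13]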